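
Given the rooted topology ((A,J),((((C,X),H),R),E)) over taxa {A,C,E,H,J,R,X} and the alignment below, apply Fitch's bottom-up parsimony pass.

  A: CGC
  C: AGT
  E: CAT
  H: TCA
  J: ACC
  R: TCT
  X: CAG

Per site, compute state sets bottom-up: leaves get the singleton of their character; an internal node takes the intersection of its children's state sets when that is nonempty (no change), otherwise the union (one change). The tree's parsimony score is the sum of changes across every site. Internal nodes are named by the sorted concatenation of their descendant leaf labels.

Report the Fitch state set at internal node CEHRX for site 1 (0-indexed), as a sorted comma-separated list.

site 0, node AJ: A={C} ∪ J={A} → {A,C} (+1)
site 0, node CX: C={A} ∪ X={C} → {A,C} (+1)
site 0, node CHX: CX={A,C} ∪ H={T} → {A,C,T} (+1)
site 0, node CHRX: CHX={A,C,T} ∩ R={T} → {T} (+0)
site 0, node CEHRX: CHRX={T} ∪ E={C} → {C,T} (+1)
site 0, node ACEHJRX: AJ={A,C} ∩ CEHRX={C,T} → {C} (+0)
site 1, node AJ: A={G} ∪ J={C} → {C,G} (+1)
site 1, node CX: C={G} ∪ X={A} → {A,G} (+1)
site 1, node CHX: CX={A,G} ∪ H={C} → {A,C,G} (+1)
site 1, node CHRX: CHX={A,C,G} ∩ R={C} → {C} (+0)
site 1, node CEHRX: CHRX={C} ∪ E={A} → {A,C} (+1)
site 1, node ACEHJRX: AJ={C,G} ∩ CEHRX={A,C} → {C} (+0)
site 2, node AJ: A={C} ∩ J={C} → {C} (+0)
site 2, node CX: C={T} ∪ X={G} → {G,T} (+1)
site 2, node CHX: CX={G,T} ∪ H={A} → {A,G,T} (+1)
site 2, node CHRX: CHX={A,G,T} ∩ R={T} → {T} (+0)
site 2, node CEHRX: CHRX={T} ∩ E={T} → {T} (+0)
site 2, node ACEHJRX: AJ={C} ∪ CEHRX={T} → {C,T} (+1)
per-site changes: [4, 4, 3]; total = 11

A,C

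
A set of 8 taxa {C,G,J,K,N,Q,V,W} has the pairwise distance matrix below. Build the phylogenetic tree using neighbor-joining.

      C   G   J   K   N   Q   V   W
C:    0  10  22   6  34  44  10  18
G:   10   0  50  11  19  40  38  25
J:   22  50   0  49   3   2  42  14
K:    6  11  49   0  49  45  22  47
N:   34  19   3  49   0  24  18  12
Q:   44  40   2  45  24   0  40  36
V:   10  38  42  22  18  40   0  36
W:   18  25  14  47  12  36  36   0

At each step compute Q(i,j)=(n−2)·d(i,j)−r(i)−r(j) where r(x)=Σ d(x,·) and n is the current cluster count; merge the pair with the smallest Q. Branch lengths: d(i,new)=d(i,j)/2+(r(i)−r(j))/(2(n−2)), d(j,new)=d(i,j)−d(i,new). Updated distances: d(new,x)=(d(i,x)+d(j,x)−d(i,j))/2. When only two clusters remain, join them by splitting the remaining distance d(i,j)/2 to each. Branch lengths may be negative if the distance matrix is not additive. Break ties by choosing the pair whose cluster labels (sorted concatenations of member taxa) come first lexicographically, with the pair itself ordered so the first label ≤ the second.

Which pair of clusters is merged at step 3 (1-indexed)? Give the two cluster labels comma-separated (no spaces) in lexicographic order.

iteration 1: select J,Q (d=2, Q=-401); attach at lengths (-37/12, 61/12); label the merged cluster JQ
  updated: d(C,JQ)=32, d(G,JQ)=44, d(JQ,K)=46, d(JQ,N)=25/2, d(JQ,V)=40, d(JQ,W)=24
iteration 2: select JQ,N (d=25/2, Q=-561/2); attach at lengths (233/20, 17/20); label the merged cluster JNQ
  updated: d(C,JNQ)=107/4, d(G,JNQ)=101/4, d(JNQ,K)=165/4, d(JNQ,V)=91/4, d(JNQ,W)=47/4
iteration 3: select JNQ,W (d=47/4, Q=-437/2); attach at lengths (37/8, 57/8); label the merged cluster JNQW
  updated: d(C,JNQW)=33/2, d(G,JNQW)=77/4, d(JNQW,K)=153/4, d(JNQW,V)=47/2
iteration 4: select G,K (d=11, Q=-245/2); attach at lengths (17/3, 16/3); label the merged cluster GK
  updated: d(C,GK)=5/2, d(GK,JNQW)=93/4, d(GK,V)=49/2
iteration 5: select C,GK (d=5/2, Q=-297/4); attach at lengths (-65/16, 105/16); label the merged cluster CGK
  updated: d(CGK,JNQW)=149/8, d(CGK,V)=16
iteration 6: select CGK,JNQW (d=149/8, Q=-465/8); attach at lengths (89/16, 209/16); label the merged cluster CGJKNQW
  updated: d(CGJKNQW,V)=167/16
iteration 7: select CGJKNQW,V (d=167/16); attach at lengths (167/32, 167/32); label the merged cluster CGJKNQVW
final tree: (((C:-65/16,(G:17/3,K:16/3):105/16):89/16,(((J:-37/12,Q:61/12):233/20,N:17/20):37/8,W:57/8):209/16):167/32,V:167/32)
total length: 1101/16

JNQ,W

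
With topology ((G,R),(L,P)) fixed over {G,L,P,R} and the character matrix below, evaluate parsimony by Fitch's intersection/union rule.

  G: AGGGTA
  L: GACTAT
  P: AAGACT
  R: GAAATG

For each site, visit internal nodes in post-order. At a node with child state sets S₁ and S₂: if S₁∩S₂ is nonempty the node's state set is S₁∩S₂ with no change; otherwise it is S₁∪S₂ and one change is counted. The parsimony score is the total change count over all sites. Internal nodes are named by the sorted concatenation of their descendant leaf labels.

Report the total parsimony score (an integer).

[col 0] GR: children G:{A}, R:{G} ∪→ {A,G}; cost 1
[col 0] LP: children L:{G}, P:{A} ∪→ {A,G}; cost 1
[col 0] GLPR: children GR:{A,G}, LP:{A,G} ∩→ {A,G}; cost 0
[col 1] GR: children G:{G}, R:{A} ∪→ {A,G}; cost 1
[col 1] LP: children L:{A}, P:{A} ∩→ {A}; cost 0
[col 1] GLPR: children GR:{A,G}, LP:{A} ∩→ {A}; cost 0
[col 2] GR: children G:{G}, R:{A} ∪→ {A,G}; cost 1
[col 2] LP: children L:{C}, P:{G} ∪→ {C,G}; cost 1
[col 2] GLPR: children GR:{A,G}, LP:{C,G} ∩→ {G}; cost 0
[col 3] GR: children G:{G}, R:{A} ∪→ {A,G}; cost 1
[col 3] LP: children L:{T}, P:{A} ∪→ {A,T}; cost 1
[col 3] GLPR: children GR:{A,G}, LP:{A,T} ∩→ {A}; cost 0
[col 4] GR: children G:{T}, R:{T} ∩→ {T}; cost 0
[col 4] LP: children L:{A}, P:{C} ∪→ {A,C}; cost 1
[col 4] GLPR: children GR:{T}, LP:{A,C} ∪→ {A,C,T}; cost 1
[col 5] GR: children G:{A}, R:{G} ∪→ {A,G}; cost 1
[col 5] LP: children L:{T}, P:{T} ∩→ {T}; cost 0
[col 5] GLPR: children GR:{A,G}, LP:{T} ∪→ {A,G,T}; cost 1
per-site changes: [2, 1, 2, 2, 2, 2]; total = 11

11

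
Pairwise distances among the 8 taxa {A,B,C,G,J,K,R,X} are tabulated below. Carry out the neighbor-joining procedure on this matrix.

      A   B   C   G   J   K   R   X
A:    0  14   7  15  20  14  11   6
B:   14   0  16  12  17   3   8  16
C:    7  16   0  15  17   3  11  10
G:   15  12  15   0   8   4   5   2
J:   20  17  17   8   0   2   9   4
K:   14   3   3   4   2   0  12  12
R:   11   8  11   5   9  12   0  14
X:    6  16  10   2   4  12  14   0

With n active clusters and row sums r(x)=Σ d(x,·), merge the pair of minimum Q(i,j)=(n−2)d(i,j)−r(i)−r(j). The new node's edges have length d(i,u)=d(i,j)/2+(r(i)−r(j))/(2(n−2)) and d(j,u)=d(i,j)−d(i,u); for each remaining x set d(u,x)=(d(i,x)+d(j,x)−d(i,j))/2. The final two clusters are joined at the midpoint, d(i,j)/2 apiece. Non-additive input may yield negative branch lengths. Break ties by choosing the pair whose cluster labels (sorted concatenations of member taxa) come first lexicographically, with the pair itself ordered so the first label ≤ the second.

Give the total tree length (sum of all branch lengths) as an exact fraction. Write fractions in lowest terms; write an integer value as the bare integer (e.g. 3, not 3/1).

123/4

iteration 1: select A,C (d=7, Q=-124); attach at lengths (25/6, 17/6); label the merged cluster AC
  updated: d(AC,B)=23/2, d(AC,G)=23/2, d(AC,J)=15, d(AC,K)=5, d(AC,R)=15/2, d(AC,X)=9/2
iteration 2: select B,K (d=3, Q=-181/2); attach at lengths (89/20, -29/20); label the merged cluster BK
  updated: d(AC,BK)=27/4, d(BK,G)=13/2, d(BK,J)=8, d(BK,R)=17/2, d(BK,X)=25/2
iteration 3: select J,X (d=4, Q=-65); attach at lengths (23/8, 9/8); label the merged cluster JX
  updated: d(AC,JX)=31/4, d(BK,JX)=33/4, d(G,JX)=3, d(JX,R)=19/2
iteration 4: select G,JX (d=3, Q=-91/2); attach at lengths (13/12, 23/12); label the merged cluster GJX
  updated: d(AC,GJX)=65/8, d(BK,GJX)=47/8, d(GJX,R)=23/4
iteration 5: select AC,BK (d=27/4, Q=-30); attach at lengths (59/16, 49/16); label the merged cluster ABCK
  updated: d(ABCK,GJX)=29/8, d(ABCK,R)=37/8
iteration 6: select ABCK,GJX (d=29/8, Q=-14); attach at lengths (5/4, 19/8); label the merged cluster ABCGJKX
  updated: d(ABCGJKX,R)=27/8
iteration 7: select ABCGJKX,R (d=27/8); attach at lengths (27/16, 27/16); label the merged cluster ABCGJKRX
final tree: ((((A:25/6,C:17/6):59/16,(B:89/20,K:-29/20):49/16):5/4,(G:13/12,(J:23/8,X:9/8):23/12):19/8):27/16,R:27/16)
total length: 123/4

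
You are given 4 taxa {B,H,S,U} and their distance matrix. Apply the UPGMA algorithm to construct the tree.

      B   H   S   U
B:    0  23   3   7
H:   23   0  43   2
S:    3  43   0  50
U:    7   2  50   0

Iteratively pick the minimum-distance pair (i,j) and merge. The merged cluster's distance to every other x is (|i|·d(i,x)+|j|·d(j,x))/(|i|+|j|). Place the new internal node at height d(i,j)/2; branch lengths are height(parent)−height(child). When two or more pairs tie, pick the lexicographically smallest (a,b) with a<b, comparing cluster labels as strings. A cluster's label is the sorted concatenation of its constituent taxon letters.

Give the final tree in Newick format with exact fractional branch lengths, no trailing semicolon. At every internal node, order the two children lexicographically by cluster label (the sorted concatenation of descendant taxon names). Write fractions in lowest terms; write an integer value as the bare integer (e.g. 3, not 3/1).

((B:3/2,S:3/2):111/8,(H:1,U:1):115/8)

step 1: merge (H,U) at d=2; branch lengths H→1, U→1; new cluster HU
  updated: d(B,HU)=15, d(HU,S)=93/2
step 2: merge (B,S) at d=3; branch lengths B→3/2, S→3/2; new cluster BS
  updated: d(BS,HU)=123/4
step 3: merge (BS,HU) at d=123/4; branch lengths BS→111/8, HU→115/8; new cluster BHSU
final tree: ((B:3/2,S:3/2):111/8,(H:1,U:1):115/8)
total length: 133/4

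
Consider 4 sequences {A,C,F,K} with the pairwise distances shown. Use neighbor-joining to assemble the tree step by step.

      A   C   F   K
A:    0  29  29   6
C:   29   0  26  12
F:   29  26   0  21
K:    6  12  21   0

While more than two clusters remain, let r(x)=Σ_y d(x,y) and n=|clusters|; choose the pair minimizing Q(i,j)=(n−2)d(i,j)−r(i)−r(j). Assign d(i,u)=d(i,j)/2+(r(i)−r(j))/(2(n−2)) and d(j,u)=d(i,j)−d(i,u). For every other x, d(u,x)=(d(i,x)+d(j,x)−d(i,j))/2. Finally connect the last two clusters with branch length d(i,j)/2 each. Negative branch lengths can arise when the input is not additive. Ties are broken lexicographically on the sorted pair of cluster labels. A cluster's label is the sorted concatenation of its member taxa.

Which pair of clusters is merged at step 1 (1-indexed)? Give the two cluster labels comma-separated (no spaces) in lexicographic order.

1. join A+K (d=6, Q=-91) ⇒ AK; edges |A|=37/4, |K|=-13/4
  updated: d(AK,C)=35/2, d(AK,F)=22
2. join AK+C (d=35/2, Q=-131/2) ⇒ ACK; edges |AK|=27/4, |C|=43/4
  updated: d(ACK,F)=61/4
3. join ACK+F (d=61/4) ⇒ ACFK; edges |ACK|=61/8, |F|=61/8
final tree: (((A:37/4,K:-13/4):27/4,C:43/4):61/8,F:61/8)
total length: 155/4

A,K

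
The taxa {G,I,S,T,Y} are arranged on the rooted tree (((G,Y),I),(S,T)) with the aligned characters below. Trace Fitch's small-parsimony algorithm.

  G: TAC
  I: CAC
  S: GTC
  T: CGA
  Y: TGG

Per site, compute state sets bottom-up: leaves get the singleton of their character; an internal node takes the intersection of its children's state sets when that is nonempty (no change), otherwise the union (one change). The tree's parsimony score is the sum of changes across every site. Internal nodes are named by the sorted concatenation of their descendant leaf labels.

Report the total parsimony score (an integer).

7

[col 0] GY: children G:{T}, Y:{T} ∩→ {T}; cost 0
[col 0] GIY: children GY:{T}, I:{C} ∪→ {C,T}; cost 1
[col 0] ST: children S:{G}, T:{C} ∪→ {C,G}; cost 1
[col 0] GISTY: children GIY:{C,T}, ST:{C,G} ∩→ {C}; cost 0
[col 1] GY: children G:{A}, Y:{G} ∪→ {A,G}; cost 1
[col 1] GIY: children GY:{A,G}, I:{A} ∩→ {A}; cost 0
[col 1] ST: children S:{T}, T:{G} ∪→ {G,T}; cost 1
[col 1] GISTY: children GIY:{A}, ST:{G,T} ∪→ {A,G,T}; cost 1
[col 2] GY: children G:{C}, Y:{G} ∪→ {C,G}; cost 1
[col 2] GIY: children GY:{C,G}, I:{C} ∩→ {C}; cost 0
[col 2] ST: children S:{C}, T:{A} ∪→ {A,C}; cost 1
[col 2] GISTY: children GIY:{C}, ST:{A,C} ∩→ {C}; cost 0
per-site changes: [2, 3, 2]; total = 7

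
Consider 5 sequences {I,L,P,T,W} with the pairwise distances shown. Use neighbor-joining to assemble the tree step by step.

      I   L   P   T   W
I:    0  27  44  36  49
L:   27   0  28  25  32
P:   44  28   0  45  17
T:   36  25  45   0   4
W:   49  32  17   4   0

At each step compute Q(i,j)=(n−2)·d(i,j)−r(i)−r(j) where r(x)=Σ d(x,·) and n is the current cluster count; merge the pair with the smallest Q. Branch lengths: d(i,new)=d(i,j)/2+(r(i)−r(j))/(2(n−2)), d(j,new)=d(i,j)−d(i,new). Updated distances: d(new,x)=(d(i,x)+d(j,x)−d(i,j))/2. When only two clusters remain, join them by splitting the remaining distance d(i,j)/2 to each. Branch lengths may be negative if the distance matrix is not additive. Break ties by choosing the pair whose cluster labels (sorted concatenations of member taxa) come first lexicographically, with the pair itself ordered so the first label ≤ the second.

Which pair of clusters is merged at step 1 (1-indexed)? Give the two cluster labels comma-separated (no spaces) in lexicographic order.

step 1: merge (T,W) at d=4, Q=-200; branch lengths T→10/3, W→2/3; new cluster TW
  updated: d(I,TW)=81/2, d(L,TW)=53/2, d(P,TW)=29
step 2: merge (I,L) at d=27, Q=-139; branch lengths I→21, L→6; new cluster IL
  updated: d(IL,P)=45/2, d(IL,TW)=20
step 3: merge (IL,P) at d=45/2, Q=-143/2; branch lengths IL→27/4, P→63/4; new cluster ILP
  updated: d(ILP,TW)=53/4
step 4: merge (ILP,TW) at d=53/4; branch lengths ILP→53/8, TW→53/8; new cluster ILPTW
final tree: (((I:21,L:6):27/4,P:63/4):53/8,(T:10/3,W:2/3):53/8)
total length: 267/4

T,W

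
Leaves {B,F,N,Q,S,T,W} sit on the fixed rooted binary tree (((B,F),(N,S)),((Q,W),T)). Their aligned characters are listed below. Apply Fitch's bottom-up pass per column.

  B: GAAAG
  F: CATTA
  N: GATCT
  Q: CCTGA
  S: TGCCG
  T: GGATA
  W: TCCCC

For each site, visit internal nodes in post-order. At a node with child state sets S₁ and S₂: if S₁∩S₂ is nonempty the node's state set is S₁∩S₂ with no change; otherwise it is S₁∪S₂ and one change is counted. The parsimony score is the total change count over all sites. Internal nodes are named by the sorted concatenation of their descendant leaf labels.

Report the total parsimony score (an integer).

BF@0: {G} ∪ {C} = {C,G} (union, +1)
NS@0: {G} ∪ {T} = {G,T} (union, +1)
BFNS@0: {C,G} ∩ {G,T} = {G} (intersection, +0)
QW@0: {C} ∪ {T} = {C,T} (union, +1)
QTW@0: {C,T} ∪ {G} = {C,G,T} (union, +1)
BFNQSTW@0: {G} ∩ {C,G,T} = {G} (intersection, +0)
BF@1: {A} ∩ {A} = {A} (intersection, +0)
NS@1: {A} ∪ {G} = {A,G} (union, +1)
BFNS@1: {A} ∩ {A,G} = {A} (intersection, +0)
QW@1: {C} ∩ {C} = {C} (intersection, +0)
QTW@1: {C} ∪ {G} = {C,G} (union, +1)
BFNQSTW@1: {A} ∪ {C,G} = {A,C,G} (union, +1)
BF@2: {A} ∪ {T} = {A,T} (union, +1)
NS@2: {T} ∪ {C} = {C,T} (union, +1)
BFNS@2: {A,T} ∩ {C,T} = {T} (intersection, +0)
QW@2: {T} ∪ {C} = {C,T} (union, +1)
QTW@2: {C,T} ∪ {A} = {A,C,T} (union, +1)
BFNQSTW@2: {T} ∩ {A,C,T} = {T} (intersection, +0)
BF@3: {A} ∪ {T} = {A,T} (union, +1)
NS@3: {C} ∩ {C} = {C} (intersection, +0)
BFNS@3: {A,T} ∪ {C} = {A,C,T} (union, +1)
QW@3: {G} ∪ {C} = {C,G} (union, +1)
QTW@3: {C,G} ∪ {T} = {C,G,T} (union, +1)
BFNQSTW@3: {A,C,T} ∩ {C,G,T} = {C,T} (intersection, +0)
BF@4: {G} ∪ {A} = {A,G} (union, +1)
NS@4: {T} ∪ {G} = {G,T} (union, +1)
BFNS@4: {A,G} ∩ {G,T} = {G} (intersection, +0)
QW@4: {A} ∪ {C} = {A,C} (union, +1)
QTW@4: {A,C} ∩ {A} = {A} (intersection, +0)
BFNQSTW@4: {G} ∪ {A} = {A,G} (union, +1)
per-site changes: [4, 3, 4, 4, 4]; total = 19

19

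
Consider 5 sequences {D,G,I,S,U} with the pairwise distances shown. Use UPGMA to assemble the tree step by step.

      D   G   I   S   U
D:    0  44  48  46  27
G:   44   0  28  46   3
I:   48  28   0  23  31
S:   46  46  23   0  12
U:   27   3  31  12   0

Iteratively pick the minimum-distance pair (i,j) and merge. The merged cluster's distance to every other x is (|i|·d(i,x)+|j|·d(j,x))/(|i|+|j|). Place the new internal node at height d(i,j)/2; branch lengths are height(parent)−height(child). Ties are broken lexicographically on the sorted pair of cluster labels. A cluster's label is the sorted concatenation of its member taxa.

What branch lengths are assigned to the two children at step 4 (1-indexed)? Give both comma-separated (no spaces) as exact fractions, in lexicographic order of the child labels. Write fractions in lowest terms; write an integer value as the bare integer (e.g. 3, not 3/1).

1. join G+U (d=3) ⇒ GU; edges |G|=3/2, |U|=3/2
  updated: d(D,GU)=71/2, d(GU,I)=59/2, d(GU,S)=29
2. join I+S (d=23) ⇒ IS; edges |I|=23/2, |S|=23/2
  updated: d(D,IS)=47, d(GU,IS)=117/4
3. join GU+IS (d=117/4) ⇒ GISU; edges |GU|=105/8, |IS|=25/8
  updated: d(D,GISU)=165/4
4. join D+GISU (d=165/4) ⇒ DGISU; edges |D|=165/8, |GISU|=6
final tree: (D:165/8,((G:3/2,U:3/2):105/8,(I:23/2,S:23/2):25/8):6)
total length: 551/8

165/8,6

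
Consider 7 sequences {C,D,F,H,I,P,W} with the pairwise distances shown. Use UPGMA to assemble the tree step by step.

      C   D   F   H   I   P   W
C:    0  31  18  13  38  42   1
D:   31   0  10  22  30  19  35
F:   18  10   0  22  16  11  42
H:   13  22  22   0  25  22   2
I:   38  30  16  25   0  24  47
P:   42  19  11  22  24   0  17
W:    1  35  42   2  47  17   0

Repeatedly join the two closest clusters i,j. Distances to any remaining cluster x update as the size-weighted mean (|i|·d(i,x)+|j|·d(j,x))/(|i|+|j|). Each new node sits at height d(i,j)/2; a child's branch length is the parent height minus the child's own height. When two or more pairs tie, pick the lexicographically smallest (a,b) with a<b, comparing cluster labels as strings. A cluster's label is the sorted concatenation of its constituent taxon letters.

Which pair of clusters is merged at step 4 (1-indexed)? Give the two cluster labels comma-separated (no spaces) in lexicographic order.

1. join C+W (d=1) ⇒ CW; edges |C|=1/2, |W|=1/2
  updated: d(CW,D)=33, d(CW,F)=30, d(CW,H)=15/2, d(CW,I)=85/2, d(CW,P)=59/2
2. join CW+H (d=15/2) ⇒ CHW; edges |CW|=13/4, |H|=15/4
  updated: d(CHW,D)=88/3, d(CHW,F)=82/3, d(CHW,I)=110/3, d(CHW,P)=27
3. join D+F (d=10) ⇒ DF; edges |D|=5, |F|=5
  updated: d(CHW,DF)=85/3, d(DF,I)=23, d(DF,P)=15
4. join DF+P (d=15) ⇒ DFP; edges |DF|=5/2, |P|=15/2
  updated: d(CHW,DFP)=251/9, d(DFP,I)=70/3
5. join DFP+I (d=70/3) ⇒ DFIP; edges |DFP|=25/6, |I|=35/3
  updated: d(CHW,DFIP)=361/12
6. join CHW+DFIP (d=361/12) ⇒ CDFHIPW; edges |CHW|=271/24, |DFIP|=27/8
final tree: (((C:1/2,W:1/2):13/4,H:15/4):271/24,(((D:5,F:5):5/2,P:15/2):25/6,I:35/3):27/8)
total length: 117/2

DF,P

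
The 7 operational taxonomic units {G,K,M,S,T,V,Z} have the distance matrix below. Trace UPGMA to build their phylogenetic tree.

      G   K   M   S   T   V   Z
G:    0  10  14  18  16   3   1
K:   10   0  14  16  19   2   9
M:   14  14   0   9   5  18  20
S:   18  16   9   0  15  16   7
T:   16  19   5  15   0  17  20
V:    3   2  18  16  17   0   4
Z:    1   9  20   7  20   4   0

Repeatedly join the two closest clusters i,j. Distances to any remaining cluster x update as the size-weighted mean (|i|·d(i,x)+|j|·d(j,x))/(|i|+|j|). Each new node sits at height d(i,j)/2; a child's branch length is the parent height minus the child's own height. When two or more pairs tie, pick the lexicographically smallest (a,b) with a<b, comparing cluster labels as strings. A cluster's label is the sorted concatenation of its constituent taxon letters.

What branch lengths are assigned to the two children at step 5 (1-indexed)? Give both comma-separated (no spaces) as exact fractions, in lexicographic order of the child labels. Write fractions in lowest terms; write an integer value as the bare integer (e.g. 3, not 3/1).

1. join G+Z (d=1) ⇒ GZ; edges |G|=1/2, |Z|=1/2
  updated: d(GZ,K)=19/2, d(GZ,M)=17, d(GZ,S)=25/2, d(GZ,T)=18, d(GZ,V)=7/2
2. join K+V (d=2) ⇒ KV; edges |K|=1, |V|=1
  updated: d(GZ,KV)=13/2, d(KV,M)=16, d(KV,S)=16, d(KV,T)=18
3. join M+T (d=5) ⇒ MT; edges |M|=5/2, |T|=5/2
  updated: d(GZ,MT)=35/2, d(KV,MT)=17, d(MT,S)=12
4. join GZ+KV (d=13/2) ⇒ GKVZ; edges |GZ|=11/4, |KV|=9/4
  updated: d(GKVZ,MT)=69/4, d(GKVZ,S)=57/4
5. join MT+S (d=12) ⇒ MST; edges |MT|=7/2, |S|=6
  updated: d(GKVZ,MST)=65/4
6. join GKVZ+MST (d=65/4) ⇒ GKMSTVZ; edges |GKVZ|=39/8, |MST|=17/8
final tree: (((G:1/2,Z:1/2):11/4,(K:1,V:1):9/4):39/8,((M:5/2,T:5/2):7/2,S:6):17/8)
total length: 59/2

7/2,6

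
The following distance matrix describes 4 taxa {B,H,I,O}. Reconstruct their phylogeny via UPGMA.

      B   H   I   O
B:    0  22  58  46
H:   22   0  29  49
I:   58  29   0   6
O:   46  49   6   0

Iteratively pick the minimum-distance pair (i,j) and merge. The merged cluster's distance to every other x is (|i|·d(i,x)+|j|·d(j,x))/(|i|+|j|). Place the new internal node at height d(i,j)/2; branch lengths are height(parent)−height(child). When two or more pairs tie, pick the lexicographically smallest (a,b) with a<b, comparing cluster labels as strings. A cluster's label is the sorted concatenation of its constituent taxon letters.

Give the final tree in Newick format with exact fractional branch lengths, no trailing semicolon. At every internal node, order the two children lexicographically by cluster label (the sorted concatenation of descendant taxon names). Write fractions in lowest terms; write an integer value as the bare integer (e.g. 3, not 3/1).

iteration 1: select I,O (d=6); attach at lengths (3, 3); label the merged cluster IO
  updated: d(B,IO)=52, d(H,IO)=39
iteration 2: select B,H (d=22); attach at lengths (11, 11); label the merged cluster BH
  updated: d(BH,IO)=91/2
iteration 3: select BH,IO (d=91/2); attach at lengths (47/4, 79/4); label the merged cluster BHIO
final tree: ((B:11,H:11):47/4,(I:3,O:3):79/4)
total length: 119/2

((B:11,H:11):47/4,(I:3,O:3):79/4)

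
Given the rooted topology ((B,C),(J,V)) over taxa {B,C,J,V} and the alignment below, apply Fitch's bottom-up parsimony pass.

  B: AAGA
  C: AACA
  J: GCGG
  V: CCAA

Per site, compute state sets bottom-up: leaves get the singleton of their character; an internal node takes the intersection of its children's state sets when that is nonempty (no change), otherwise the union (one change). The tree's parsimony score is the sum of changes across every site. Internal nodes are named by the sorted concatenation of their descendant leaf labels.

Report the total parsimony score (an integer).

6

[col 0] BC: children B:{A}, C:{A} ∩→ {A}; cost 0
[col 0] JV: children J:{G}, V:{C} ∪→ {C,G}; cost 1
[col 0] BCJV: children BC:{A}, JV:{C,G} ∪→ {A,C,G}; cost 1
[col 1] BC: children B:{A}, C:{A} ∩→ {A}; cost 0
[col 1] JV: children J:{C}, V:{C} ∩→ {C}; cost 0
[col 1] BCJV: children BC:{A}, JV:{C} ∪→ {A,C}; cost 1
[col 2] BC: children B:{G}, C:{C} ∪→ {C,G}; cost 1
[col 2] JV: children J:{G}, V:{A} ∪→ {A,G}; cost 1
[col 2] BCJV: children BC:{C,G}, JV:{A,G} ∩→ {G}; cost 0
[col 3] BC: children B:{A}, C:{A} ∩→ {A}; cost 0
[col 3] JV: children J:{G}, V:{A} ∪→ {A,G}; cost 1
[col 3] BCJV: children BC:{A}, JV:{A,G} ∩→ {A}; cost 0
per-site changes: [2, 1, 2, 1]; total = 6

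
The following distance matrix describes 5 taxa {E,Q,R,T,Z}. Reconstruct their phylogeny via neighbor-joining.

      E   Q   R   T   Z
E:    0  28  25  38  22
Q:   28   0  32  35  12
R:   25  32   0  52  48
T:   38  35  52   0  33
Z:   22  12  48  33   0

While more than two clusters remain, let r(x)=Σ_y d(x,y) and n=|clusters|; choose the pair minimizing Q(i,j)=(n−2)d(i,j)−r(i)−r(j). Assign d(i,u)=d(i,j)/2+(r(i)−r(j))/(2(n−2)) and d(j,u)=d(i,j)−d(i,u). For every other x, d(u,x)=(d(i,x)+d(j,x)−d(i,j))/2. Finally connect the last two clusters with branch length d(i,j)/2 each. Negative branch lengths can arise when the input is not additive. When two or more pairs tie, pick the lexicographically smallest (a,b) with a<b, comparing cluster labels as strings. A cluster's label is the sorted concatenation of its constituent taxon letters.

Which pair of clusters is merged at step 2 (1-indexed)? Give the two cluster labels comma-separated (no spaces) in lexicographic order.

iteration 1: select E,R (d=25, Q=-195); attach at lengths (31/6, 119/6); label the merged cluster ER
  updated: d(ER,Q)=35/2, d(ER,T)=65/2, d(ER,Z)=45/2
iteration 2: select ER,T (d=65/2, Q=-108); attach at lengths (37/4, 93/4); label the merged cluster ERT
  updated: d(ERT,Q)=10, d(ERT,Z)=23/2
iteration 3: select ERT,Q (d=10, Q=-67/2); attach at lengths (19/4, 21/4); label the merged cluster EQRT
  updated: d(EQRT,Z)=27/4
iteration 4: select EQRT,Z (d=27/4); attach at lengths (27/8, 27/8); label the merged cluster EQRTZ
final tree: ((((E:31/6,R:119/6):37/4,T:93/4):19/4,Q:21/4):27/8,Z:27/8)
total length: 297/4

ER,T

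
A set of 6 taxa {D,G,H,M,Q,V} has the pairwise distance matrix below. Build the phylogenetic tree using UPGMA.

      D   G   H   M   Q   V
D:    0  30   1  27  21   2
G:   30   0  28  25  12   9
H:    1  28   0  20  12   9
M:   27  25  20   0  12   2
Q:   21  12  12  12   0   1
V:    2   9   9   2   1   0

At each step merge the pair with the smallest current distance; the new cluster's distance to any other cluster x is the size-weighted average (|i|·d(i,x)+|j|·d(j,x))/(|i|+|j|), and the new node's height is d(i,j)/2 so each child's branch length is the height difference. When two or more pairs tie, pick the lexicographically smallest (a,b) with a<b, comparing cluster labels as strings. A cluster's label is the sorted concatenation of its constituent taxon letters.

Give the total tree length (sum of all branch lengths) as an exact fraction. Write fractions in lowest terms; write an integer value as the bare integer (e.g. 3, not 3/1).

1973/60

step 1: merge (D,H) at d=1; branch lengths D→1/2, H→1/2; new cluster DH
  updated: d(DH,G)=29, d(DH,M)=47/2, d(DH,Q)=33/2, d(DH,V)=11/2
step 2: merge (Q,V) at d=1; branch lengths Q→1/2, V→1/2; new cluster QV
  updated: d(DH,QV)=11, d(G,QV)=21/2, d(M,QV)=7
step 3: merge (M,QV) at d=7; branch lengths M→7/2, QV→3; new cluster MQV
  updated: d(DH,MQV)=91/6, d(G,MQV)=46/3
step 4: merge (DH,MQV) at d=91/6; branch lengths DH→85/12, MQV→49/12; new cluster DHMQV
  updated: d(DHMQV,G)=104/5
step 5: merge (DHMQV,G) at d=104/5; branch lengths DHMQV→169/60, G→52/5; new cluster DGHMQV
final tree: (((D:1/2,H:1/2):85/12,(M:7/2,(Q:1/2,V:1/2):3):49/12):169/60,G:52/5)
total length: 1973/60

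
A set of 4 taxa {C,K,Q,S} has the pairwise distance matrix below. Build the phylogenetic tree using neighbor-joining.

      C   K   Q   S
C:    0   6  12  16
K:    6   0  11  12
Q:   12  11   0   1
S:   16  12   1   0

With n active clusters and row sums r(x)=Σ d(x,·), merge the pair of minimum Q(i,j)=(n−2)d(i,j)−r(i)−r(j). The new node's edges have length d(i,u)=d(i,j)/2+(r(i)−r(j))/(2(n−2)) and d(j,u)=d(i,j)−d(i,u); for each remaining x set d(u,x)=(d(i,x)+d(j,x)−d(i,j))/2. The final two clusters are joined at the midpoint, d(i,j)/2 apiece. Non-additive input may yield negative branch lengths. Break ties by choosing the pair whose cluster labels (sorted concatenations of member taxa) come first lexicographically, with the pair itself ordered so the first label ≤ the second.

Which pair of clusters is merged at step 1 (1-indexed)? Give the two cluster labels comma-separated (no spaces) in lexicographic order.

step 1: merge (C,K) at d=6, Q=-51; branch lengths C→17/4, K→7/4; new cluster CK
  updated: d(CK,Q)=17/2, d(CK,S)=11
step 2: merge (CK,Q) at d=17/2, Q=-41/2; branch lengths CK→37/4, Q→-3/4; new cluster CKQ
  updated: d(CKQ,S)=7/4
step 3: merge (CKQ,S) at d=7/4; branch lengths CKQ→7/8, S→7/8; new cluster CKQS
final tree: (((C:17/4,K:7/4):37/4,Q:-3/4):7/8,S:7/8)
total length: 65/4

C,K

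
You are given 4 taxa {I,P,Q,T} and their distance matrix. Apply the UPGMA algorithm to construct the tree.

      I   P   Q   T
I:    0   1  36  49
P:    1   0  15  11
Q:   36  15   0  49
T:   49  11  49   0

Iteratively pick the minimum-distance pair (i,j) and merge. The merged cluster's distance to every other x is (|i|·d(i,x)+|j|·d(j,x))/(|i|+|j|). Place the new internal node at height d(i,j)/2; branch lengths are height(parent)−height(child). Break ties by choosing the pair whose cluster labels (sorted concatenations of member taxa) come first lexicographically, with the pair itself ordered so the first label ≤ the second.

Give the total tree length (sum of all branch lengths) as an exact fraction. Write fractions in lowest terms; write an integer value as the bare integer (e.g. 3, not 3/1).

step 1: merge (I,P) at d=1; branch lengths I→1/2, P→1/2; new cluster IP
  updated: d(IP,Q)=51/2, d(IP,T)=30
step 2: merge (IP,Q) at d=51/2; branch lengths IP→49/4, Q→51/4; new cluster IPQ
  updated: d(IPQ,T)=109/3
step 3: merge (IPQ,T) at d=109/3; branch lengths IPQ→65/12, T→109/6; new cluster IPQT
final tree: (((I:1/2,P:1/2):49/4,Q:51/4):65/12,T:109/6)
total length: 595/12

595/12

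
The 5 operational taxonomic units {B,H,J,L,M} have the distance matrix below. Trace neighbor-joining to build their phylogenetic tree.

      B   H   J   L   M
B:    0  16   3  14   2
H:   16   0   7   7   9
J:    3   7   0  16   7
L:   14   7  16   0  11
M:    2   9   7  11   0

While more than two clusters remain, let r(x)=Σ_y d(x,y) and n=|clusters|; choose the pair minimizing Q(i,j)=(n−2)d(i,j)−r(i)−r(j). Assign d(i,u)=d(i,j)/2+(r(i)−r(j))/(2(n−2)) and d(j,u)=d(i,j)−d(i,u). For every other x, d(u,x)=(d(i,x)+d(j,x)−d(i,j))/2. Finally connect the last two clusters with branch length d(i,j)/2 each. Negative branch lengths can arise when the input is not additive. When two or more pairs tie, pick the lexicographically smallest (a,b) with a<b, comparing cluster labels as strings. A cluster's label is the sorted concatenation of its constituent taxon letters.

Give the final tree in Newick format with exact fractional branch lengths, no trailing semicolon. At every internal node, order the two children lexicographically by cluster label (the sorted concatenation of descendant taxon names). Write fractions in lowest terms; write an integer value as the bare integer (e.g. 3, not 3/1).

(((B:9/8,J:15/8):19/8,(H:2,L:5):47/8):5/16,M:5/16)

step 1: merge (H,L) at d=7, Q=-66; branch lengths H→2, L→5; new cluster HL
  updated: d(B,HL)=23/2, d(HL,J)=8, d(HL,M)=13/2
step 2: merge (B,J) at d=3, Q=-57/2; branch lengths B→9/8, J→15/8; new cluster BJ
  updated: d(BJ,HL)=33/4, d(BJ,M)=3
step 3: merge (BJ,HL) at d=33/4, Q=-71/4; branch lengths BJ→19/8, HL→47/8; new cluster BHJL
  updated: d(BHJL,M)=5/8
step 4: merge (BHJL,M) at d=5/8; branch lengths BHJL→5/16, M→5/16; new cluster BHJLM
final tree: (((B:9/8,J:15/8):19/8,(H:2,L:5):47/8):5/16,M:5/16)
total length: 151/8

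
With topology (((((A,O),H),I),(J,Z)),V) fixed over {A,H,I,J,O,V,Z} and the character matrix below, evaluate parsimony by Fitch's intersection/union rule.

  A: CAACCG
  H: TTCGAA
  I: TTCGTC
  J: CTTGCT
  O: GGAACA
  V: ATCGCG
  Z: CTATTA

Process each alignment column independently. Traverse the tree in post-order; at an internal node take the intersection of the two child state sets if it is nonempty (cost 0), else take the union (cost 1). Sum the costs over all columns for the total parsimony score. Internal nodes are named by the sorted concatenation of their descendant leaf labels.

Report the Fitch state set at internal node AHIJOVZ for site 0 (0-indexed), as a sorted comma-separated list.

site 0, node AO: A={C} ∪ O={G} → {C,G} (+1)
site 0, node AHO: AO={C,G} ∪ H={T} → {C,G,T} (+1)
site 0, node AHIO: AHO={C,G,T} ∩ I={T} → {T} (+0)
site 0, node JZ: J={C} ∩ Z={C} → {C} (+0)
site 0, node AHIJOZ: AHIO={T} ∪ JZ={C} → {C,T} (+1)
site 0, node AHIJOVZ: AHIJOZ={C,T} ∪ V={A} → {A,C,T} (+1)
site 1, node AO: A={A} ∪ O={G} → {A,G} (+1)
site 1, node AHO: AO={A,G} ∪ H={T} → {A,G,T} (+1)
site 1, node AHIO: AHO={A,G,T} ∩ I={T} → {T} (+0)
site 1, node JZ: J={T} ∩ Z={T} → {T} (+0)
site 1, node AHIJOZ: AHIO={T} ∩ JZ={T} → {T} (+0)
site 1, node AHIJOVZ: AHIJOZ={T} ∩ V={T} → {T} (+0)
site 2, node AO: A={A} ∩ O={A} → {A} (+0)
site 2, node AHO: AO={A} ∪ H={C} → {A,C} (+1)
site 2, node AHIO: AHO={A,C} ∩ I={C} → {C} (+0)
site 2, node JZ: J={T} ∪ Z={A} → {A,T} (+1)
site 2, node AHIJOZ: AHIO={C} ∪ JZ={A,T} → {A,C,T} (+1)
site 2, node AHIJOVZ: AHIJOZ={A,C,T} ∩ V={C} → {C} (+0)
site 3, node AO: A={C} ∪ O={A} → {A,C} (+1)
site 3, node AHO: AO={A,C} ∪ H={G} → {A,C,G} (+1)
site 3, node AHIO: AHO={A,C,G} ∩ I={G} → {G} (+0)
site 3, node JZ: J={G} ∪ Z={T} → {G,T} (+1)
site 3, node AHIJOZ: AHIO={G} ∩ JZ={G,T} → {G} (+0)
site 3, node AHIJOVZ: AHIJOZ={G} ∩ V={G} → {G} (+0)
site 4, node AO: A={C} ∩ O={C} → {C} (+0)
site 4, node AHO: AO={C} ∪ H={A} → {A,C} (+1)
site 4, node AHIO: AHO={A,C} ∪ I={T} → {A,C,T} (+1)
site 4, node JZ: J={C} ∪ Z={T} → {C,T} (+1)
site 4, node AHIJOZ: AHIO={A,C,T} ∩ JZ={C,T} → {C,T} (+0)
site 4, node AHIJOVZ: AHIJOZ={C,T} ∩ V={C} → {C} (+0)
site 5, node AO: A={G} ∪ O={A} → {A,G} (+1)
site 5, node AHO: AO={A,G} ∩ H={A} → {A} (+0)
site 5, node AHIO: AHO={A} ∪ I={C} → {A,C} (+1)
site 5, node JZ: J={T} ∪ Z={A} → {A,T} (+1)
site 5, node AHIJOZ: AHIO={A,C} ∩ JZ={A,T} → {A} (+0)
site 5, node AHIJOVZ: AHIJOZ={A} ∪ V={G} → {A,G} (+1)
per-site changes: [4, 2, 3, 3, 3, 4]; total = 19

A,C,T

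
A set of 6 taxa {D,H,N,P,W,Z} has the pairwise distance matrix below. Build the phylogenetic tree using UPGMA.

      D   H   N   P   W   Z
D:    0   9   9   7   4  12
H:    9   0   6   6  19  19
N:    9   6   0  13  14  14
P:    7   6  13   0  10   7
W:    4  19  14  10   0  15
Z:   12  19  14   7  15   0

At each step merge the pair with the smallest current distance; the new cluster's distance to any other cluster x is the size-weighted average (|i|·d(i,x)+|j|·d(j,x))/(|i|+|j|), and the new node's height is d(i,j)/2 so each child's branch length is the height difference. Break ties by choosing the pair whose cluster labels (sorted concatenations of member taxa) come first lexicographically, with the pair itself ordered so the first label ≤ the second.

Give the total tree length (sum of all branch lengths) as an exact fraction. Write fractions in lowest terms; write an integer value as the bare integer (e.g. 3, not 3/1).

215/8

step 1: merge (D,W) at d=4; branch lengths D→2, W→2; new cluster DW
  updated: d(DW,H)=14, d(DW,N)=23/2, d(DW,P)=17/2, d(DW,Z)=27/2
step 2: merge (H,N) at d=6; branch lengths H→3, N→3; new cluster HN
  updated: d(DW,HN)=51/4, d(HN,P)=19/2, d(HN,Z)=33/2
step 3: merge (P,Z) at d=7; branch lengths P→7/2, Z→7/2; new cluster PZ
  updated: d(DW,PZ)=11, d(HN,PZ)=13
step 4: merge (DW,PZ) at d=11; branch lengths DW→7/2, PZ→2; new cluster DPWZ
  updated: d(DPWZ,HN)=103/8
step 5: merge (DPWZ,HN) at d=103/8; branch lengths DPWZ→15/16, HN→55/16; new cluster DHNPWZ
final tree: (((D:2,W:2):7/2,(P:7/2,Z:7/2):2):15/16,(H:3,N:3):55/16)
total length: 215/8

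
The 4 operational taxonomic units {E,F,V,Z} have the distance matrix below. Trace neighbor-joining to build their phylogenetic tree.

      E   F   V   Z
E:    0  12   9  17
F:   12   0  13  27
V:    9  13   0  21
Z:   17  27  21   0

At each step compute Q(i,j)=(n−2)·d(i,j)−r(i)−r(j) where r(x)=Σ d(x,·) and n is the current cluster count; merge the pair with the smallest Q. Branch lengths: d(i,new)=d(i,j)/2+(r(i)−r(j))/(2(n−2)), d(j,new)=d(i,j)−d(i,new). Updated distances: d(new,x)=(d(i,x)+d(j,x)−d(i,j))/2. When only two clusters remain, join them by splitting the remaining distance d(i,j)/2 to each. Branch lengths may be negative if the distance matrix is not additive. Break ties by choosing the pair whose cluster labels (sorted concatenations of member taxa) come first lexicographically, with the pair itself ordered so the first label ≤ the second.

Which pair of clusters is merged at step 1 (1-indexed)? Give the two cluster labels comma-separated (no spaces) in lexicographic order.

1. join E+Z (d=17, Q=-69) ⇒ EZ; edges |E|=7/4, |Z|=61/4
  updated: d(EZ,F)=11, d(EZ,V)=13/2
2. join EZ+F (d=11, Q=-61/2) ⇒ EFZ; edges |EZ|=9/4, |F|=35/4
  updated: d(EFZ,V)=17/4
3. join EFZ+V (d=17/4) ⇒ EFVZ; edges |EFZ|=17/8, |V|=17/8
final tree: (((E:7/4,Z:61/4):9/4,F:35/4):17/8,V:17/8)
total length: 129/4

E,Z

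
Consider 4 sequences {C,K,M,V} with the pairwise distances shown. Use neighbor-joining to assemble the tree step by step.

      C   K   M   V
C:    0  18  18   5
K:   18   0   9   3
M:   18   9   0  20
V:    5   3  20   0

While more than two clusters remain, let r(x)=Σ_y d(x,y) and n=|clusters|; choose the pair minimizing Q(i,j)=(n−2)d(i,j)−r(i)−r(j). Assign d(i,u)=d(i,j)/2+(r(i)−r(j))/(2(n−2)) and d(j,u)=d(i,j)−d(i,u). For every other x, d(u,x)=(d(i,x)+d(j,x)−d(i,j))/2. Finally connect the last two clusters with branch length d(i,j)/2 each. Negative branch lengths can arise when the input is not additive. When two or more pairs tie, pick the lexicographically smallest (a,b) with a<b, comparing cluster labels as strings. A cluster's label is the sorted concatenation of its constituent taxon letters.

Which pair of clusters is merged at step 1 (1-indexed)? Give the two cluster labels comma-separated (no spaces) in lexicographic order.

1. join C+V (d=5, Q=-59) ⇒ CV; edges |C|=23/4, |V|=-3/4
  updated: d(CV,K)=8, d(CV,M)=33/2
2. join CV+K (d=8, Q=-67/2) ⇒ CKV; edges |CV|=31/4, |K|=1/4
  updated: d(CKV,M)=35/4
3. join CKV+M (d=35/4) ⇒ CKMV; edges |CKV|=35/8, |M|=35/8
final tree: (((C:23/4,V:-3/4):31/4,K:1/4):35/8,M:35/8)
total length: 87/4

C,V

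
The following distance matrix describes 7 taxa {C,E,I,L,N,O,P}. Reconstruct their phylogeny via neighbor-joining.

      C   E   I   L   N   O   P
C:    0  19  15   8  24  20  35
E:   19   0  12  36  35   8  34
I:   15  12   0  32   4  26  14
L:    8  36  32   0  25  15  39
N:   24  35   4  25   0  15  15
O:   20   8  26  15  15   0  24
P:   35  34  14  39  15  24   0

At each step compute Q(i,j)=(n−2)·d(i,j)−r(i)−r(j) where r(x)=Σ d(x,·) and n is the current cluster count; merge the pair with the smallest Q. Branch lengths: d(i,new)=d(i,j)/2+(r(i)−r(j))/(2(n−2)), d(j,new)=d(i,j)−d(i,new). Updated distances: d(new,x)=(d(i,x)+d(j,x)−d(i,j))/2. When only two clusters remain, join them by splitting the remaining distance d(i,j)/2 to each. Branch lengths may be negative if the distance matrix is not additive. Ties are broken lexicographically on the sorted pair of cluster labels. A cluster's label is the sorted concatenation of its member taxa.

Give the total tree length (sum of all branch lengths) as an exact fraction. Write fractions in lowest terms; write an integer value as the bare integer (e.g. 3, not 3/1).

901/16

step 1: merge (C,L) at d=8, Q=-236; branch lengths C→3/5, L→37/5; new cluster CL
  updated: d(CL,E)=47/2, d(CL,I)=39/2, d(CL,N)=41/2, d(CL,O)=27/2, d(CL,P)=33
step 2: merge (E,O) at d=8, Q=-167; branch lengths E→29/4, O→3/4; new cluster EO
  updated: d(CL,EO)=29/2, d(EO,I)=15, d(EO,N)=21, d(EO,P)=25
step 3: merge (CL,EO) at d=29/2, Q=-239/2; branch lengths CL→37/4, EO→21/4; new cluster CELO
  updated: d(CELO,I)=10, d(CELO,N)=27/2, d(CELO,P)=87/4
step 4: merge (CELO,I) at d=10, Q=-213/4; branch lengths CELO→149/16, I→11/16; new cluster CEILO
  updated: d(CEILO,N)=15/4, d(CEILO,P)=103/8
step 5: merge (CEILO,N) at d=15/4, Q=-253/8; branch lengths CEILO→13/16, N→47/16; new cluster CEILNO
  updated: d(CEILNO,P)=193/16
step 6: merge (CEILNO,P) at d=193/16; branch lengths CEILNO→193/32, P→193/32; new cluster CEILNOP
final tree: (((((C:3/5,L:37/5):37/4,(E:29/4,O:3/4):21/4):149/16,I:11/16):13/16,N:47/16):193/32,P:193/32)
total length: 901/16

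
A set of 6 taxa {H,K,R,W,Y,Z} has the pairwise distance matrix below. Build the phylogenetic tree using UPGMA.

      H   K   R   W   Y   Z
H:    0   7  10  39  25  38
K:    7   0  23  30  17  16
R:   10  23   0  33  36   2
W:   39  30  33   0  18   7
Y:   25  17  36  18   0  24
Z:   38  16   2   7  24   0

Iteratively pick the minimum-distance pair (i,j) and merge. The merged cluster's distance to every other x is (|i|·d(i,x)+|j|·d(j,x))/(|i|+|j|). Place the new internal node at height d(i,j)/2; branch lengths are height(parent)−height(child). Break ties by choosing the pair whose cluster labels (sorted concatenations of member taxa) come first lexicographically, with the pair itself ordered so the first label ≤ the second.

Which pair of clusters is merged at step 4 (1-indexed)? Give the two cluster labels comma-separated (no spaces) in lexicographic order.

step 1: merge (R,Z) at d=2; branch lengths R→1, Z→1; new cluster RZ
  updated: d(H,RZ)=24, d(K,RZ)=39/2, d(RZ,W)=20, d(RZ,Y)=30
step 2: merge (H,K) at d=7; branch lengths H→7/2, K→7/2; new cluster HK
  updated: d(HK,RZ)=87/4, d(HK,W)=69/2, d(HK,Y)=21
step 3: merge (W,Y) at d=18; branch lengths W→9, Y→9; new cluster WY
  updated: d(HK,WY)=111/4, d(RZ,WY)=25
step 4: merge (HK,RZ) at d=87/4; branch lengths HK→59/8, RZ→79/8; new cluster HKRZ
  updated: d(HKRZ,WY)=211/8
step 5: merge (HKRZ,WY) at d=211/8; branch lengths HKRZ→37/16, WY→67/16; new cluster HKRWYZ
final tree: (((H:7/2,K:7/2):59/8,(R:1,Z:1):79/8):37/16,(W:9,Y:9):67/16)
total length: 203/4

HK,RZ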